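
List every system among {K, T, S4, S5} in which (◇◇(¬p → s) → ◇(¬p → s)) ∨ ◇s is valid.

T-tableau for the negation ¬((◇◇(¬p → s) → ◇(¬p → s)) ∨ ◇s):
1. ¬((◇◇(¬p → s) → ◇(¬p → s)) ∨ ◇s), 0
2. ¬(◇◇(¬p → s) → ◇(¬p → s)), 0
3. ¬◇s, 0
4. ◇◇(¬p → s), 0
5. ¬◇(¬p → s), 0
6. ¬s, 0
7. ¬(¬p → s), 0
8. ¬p, 0
9. ◇(¬p → s), 1
10. ¬s, 1
11. ¬(¬p → s), 1
12. ¬p, 1
13. ¬p → s, 2
14. s, 2
Accessibility: 0R0, 0R1, 1R1, 1R2, 2R2
Complete open branch: countermodel on a T-frame, so not valid in T, nor in K (the same frame is also a K-frame).
S4-tableau for the negation ¬((◇◇(¬p → s) → ◇(¬p → s)) ∨ ◇s):
1. ¬((◇◇(¬p → s) → ◇(¬p → s)) ∨ ◇s), 0
2. ¬(◇◇(¬p → s) → ◇(¬p → s)), 0
3. ¬◇s, 0
4. ◇◇(¬p → s), 0
5. ¬◇(¬p → s), 0
6. ¬s, 0
7. ¬(¬p → s), 0
8. ¬p, 0
9. ◇(¬p → s), 1
10. ¬s, 1
11. ¬(¬p → s), 1
12. ¬p, 1
13. ¬p → s, 2
14. ¬s, 2
15. ¬(¬p → s), 2
16. ¬p, 2
17. s, 2
Accessibility: 0R0, 0R1, 0R2, 1R1, 1R2, 2R2
Branch closes: s and ¬s both at 2.
Every branch closes (one shown): valid in S4, hence also in S5 (every theorem of S4 is a theorem of S5).

S4, S5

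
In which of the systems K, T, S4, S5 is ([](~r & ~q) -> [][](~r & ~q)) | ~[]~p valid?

S4, S5

T-tableau for the negation ~(([](~r & ~q) -> [][](~r & ~q)) | ~[]~p):
1. ~(([](~r & ~q) -> [][](~r & ~q)) | ~[]~p), w0
2. ~([](~r & ~q) -> [][](~r & ~q)), w0
3. []~p, w0
4. [](~r & ~q), w0
5. ~[][](~r & ~q), w0
6. ~p, w0
7. ~r & ~q, w0
8. ~r, w0
9. ~q, w0
10. ~[](~r & ~q), w1
11. ~p, w1
12. ~r & ~q, w1
13. ~r, w1
14. ~q, w1
15. ~(~r & ~q), w2
16. q, w2
Accessibility: w0Rw0, w0Rw1, w1Rw1, w1Rw2, w2Rw2
Complete open branch: countermodel on a T-frame, so not valid in T, nor in K (the same frame is also a K-frame).
S4-tableau for the negation ~(([](~r & ~q) -> [][](~r & ~q)) | ~[]~p):
1. ~(([](~r & ~q) -> [][](~r & ~q)) | ~[]~p), w0
2. ~([](~r & ~q) -> [][](~r & ~q)), w0
3. []~p, w0
4. [](~r & ~q), w0
5. ~[][](~r & ~q), w0
6. ~p, w0
7. ~r & ~q, w0
8. ~r, w0
9. ~q, w0
10. ~[](~r & ~q), w1
11. ~p, w1
12. ~r & ~q, w1
13. ~r, w1
14. ~q, w1
15. ~(~r & ~q), w2
16. ~p, w2
17. ~r & ~q, w2
18. ~r, w2
19. ~q, w2
20. q, w2
Accessibility: w0Rw0, w0Rw1, w0Rw2, w1Rw1, w1Rw2, w2Rw2
Branch closes: q and ~q both at w2.
Every branch closes (one shown): valid in S4, hence also in S5 (every theorem of S4 is a theorem of S5).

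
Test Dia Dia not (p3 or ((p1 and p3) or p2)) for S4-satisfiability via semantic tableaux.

1. Dia Dia not (p3 or ((p1 and p3) or p2)), u
2. Dia not (p3 or ((p1 and p3) or p2)), v
3. not (p3 or ((p1 and p3) or p2)), w
4. not p3, w
5. not ((p1 and p3) or p2), w
6. not (p1 and p3), w
7. not p2, w
Accessibility: uRu, uRv, uRw, vRv, vRw, wRw

Satisfiable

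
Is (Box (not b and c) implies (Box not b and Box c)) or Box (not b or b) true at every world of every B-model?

Valid in B

Tableau for the negation not ((Box (not b and c) implies (Box not b and Box c)) or Box (not b or b)):
1. not ((Box (not b and c) implies (Box not b and Box c)) or Box (not b or b)), 0
2. not (Box (not b and c) implies (Box not b and Box c)), 0   [neg-or-rule on 1]
3. not Box (not b or b), 0   [neg-or-rule on 1]
4. Box (not b and c), 0   [neg-implies-rule on 2]
5. not (Box not b and Box c), 0   [neg-implies-rule on 2]
6. not b and c, 0   [Box-rule on 4 via 0R0]
7. not b, 0   [and-rule on 6]
8. c, 0   [and-rule on 6]
9. not Box c, 0   [neg-and-rule on 5 (branches; this branch)]
10. not (not b or b), 1   [neg-Box-rule on 3: fresh world 1, 0R1]
11. b, 1   [neg-or-rule on 10]
12. not b, 1   [neg-or-rule on 10]
Accessibility: 0R0, 0R1, 1R0, 1R1
Branch closes: b and not b both at 1.
All branches of the negation close; one closing branch shown above.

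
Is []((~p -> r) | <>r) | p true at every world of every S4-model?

Tableau for the negation ~([]((~p -> r) | <>r) | p):
1. ~([]((~p -> r) | <>r) | p), w0
2. ~[]((~p -> r) | <>r), w0
3. ~p, w0
4. ~((~p -> r) | <>r), w1
5. ~(~p -> r), w1
6. ~<>r, w1
7. ~p, w1
8. ~r, w1
Accessibility: w0Rw0, w0Rw1, w1Rw1
The negation has an open branch (countermodel exists).

Not valid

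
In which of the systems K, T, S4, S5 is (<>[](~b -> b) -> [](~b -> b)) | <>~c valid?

S5

S5-tableau for the negation ~((<>[](~b -> b) -> [](~b -> b)) | <>~c):
1. ~((<>[](~b -> b) -> [](~b -> b)) | <>~c), w0
2. ~(<>[](~b -> b) -> [](~b -> b)), w0   [~|-rule on 1]
3. ~<>~c, w0   [~|-rule on 1]
4. <>[](~b -> b), w0   [~->-rule on 2]
5. ~[](~b -> b), w0   [~->-rule on 2]
6. c, w0   [~<>-rule on 3 via w0Rw0]
7. [](~b -> b), w1   [<>-rule on 4: fresh world w1, w0Rw1]
8. c, w1   [~<>-rule on 3 via w0Rw1]
9. ~b -> b, w0   [[]-rule on 7 via w1Rw0]
10. ~b -> b, w1   [[]-rule on 7 via w1Rw1]
11. b, w0   [->-rule on 9 (branches; this branch)]
12. b, w1   [->-rule on 10 (branches; this branch)]
13. ~(~b -> b), w2   [~[]-rule on 5: fresh world w2, w0Rw2]
14. ~b, w2   [~->-rule on 13]
15. c, w2   [~<>-rule on 3 via w0Rw2]
16. ~b -> b, w2   [[]-rule on 7 via w1Rw2]
17. b, w2   [->-rule on 16 (branches; this branch)]
Accessibility: w0Rw0, w0Rw1, w0Rw2, w1Rw0, w1Rw1, w1Rw2, w2Rw0, w2Rw1, w2Rw2
Branch closes: b and ~b both at w2.
Every branch closes (one shown): valid in S5.
S4-tableau for the negation ~((<>[](~b -> b) -> [](~b -> b)) | <>~c):
1. ~((<>[](~b -> b) -> [](~b -> b)) | <>~c), w0
2. ~(<>[](~b -> b) -> [](~b -> b)), w0   [~|-rule on 1]
3. ~<>~c, w0   [~|-rule on 1]
4. <>[](~b -> b), w0   [~->-rule on 2]
5. ~[](~b -> b), w0   [~->-rule on 2]
6. c, w0   [~<>-rule on 3 via w0Rw0]
7. [](~b -> b), w1   [<>-rule on 4: fresh world w1, w0Rw1]
8. c, w1   [~<>-rule on 3 via w0Rw1]
9. ~b -> b, w1   [[]-rule on 7 via w1Rw1]
10. b, w1   [->-rule on 9 (branches; this branch)]
11. ~(~b -> b), w2   [~[]-rule on 5: fresh world w2, w0Rw2]
12. ~b, w2   [~->-rule on 11]
13. c, w2   [~<>-rule on 3 via w0Rw2]
Accessibility: w0Rw0, w0Rw1, w0Rw2, w1Rw1, w2Rw2
Complete open branch: countermodel on an S4-frame, so not valid in S4, nor in K, T (the same frame is also a K-frame and a T-frame).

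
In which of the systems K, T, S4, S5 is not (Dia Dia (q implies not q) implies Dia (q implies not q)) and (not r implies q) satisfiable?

S4-tableau for the formula:
1. not (Dia Dia (q implies not q) implies Dia (q implies not q)) and (not r implies q), 0
2. not (Dia Dia (q implies not q) implies Dia (q implies not q)), 0
3. not r implies q, 0
4. Dia Dia (q implies not q), 0
5. not Dia (q implies not q), 0
6. not (q implies not q), 0
7. q, 0
8. Dia (q implies not q), 1
9. not (q implies not q), 1
10. q, 1
11. q implies not q, 2
12. not (q implies not q), 2
13. q, 2
14. not q, 2
Accessibility: 0R0, 0R1, 0R2, 1R1, 1R2, 2R2
Branch closes: q and not q both at 2.
Every branch closes (one shown): unsatisfiable in S4, hence also in S5 (every S5-frame is an S4-frame).
T-tableau for the formula:
1. not (Dia Dia (q implies not q) implies Dia (q implies not q)) and (not r implies q), 0
2. not (Dia Dia (q implies not q) implies Dia (q implies not q)), 0
3. not r implies q, 0
4. Dia Dia (q implies not q), 0
5. not Dia (q implies not q), 0
6. not (q implies not q), 0
7. q, 0
8. Dia (q implies not q), 1
9. not (q implies not q), 1
10. q, 1
11. q implies not q, 2
12. not q, 2
Accessibility: 0R0, 0R1, 1R1, 1R2, 2R2
Complete open branch: satisfiable in T, hence also in K (this T-model is also a K-model).

K, T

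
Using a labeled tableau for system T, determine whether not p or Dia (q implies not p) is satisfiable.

Satisfiable

1. not p or Dia (q implies not p), u
2. Dia (q implies not p), u
3. q implies not p, v
4. not p, v
Accessibility: uRu, uRv, vRv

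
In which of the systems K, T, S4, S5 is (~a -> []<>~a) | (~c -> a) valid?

S4-tableau for the negation ~((~a -> []<>~a) | (~c -> a)):
1. ~((~a -> []<>~a) | (~c -> a)), w0
2. ~(~a -> []<>~a), w0
3. ~(~c -> a), w0
4. ~a, w0
5. ~[]<>~a, w0
6. ~c, w0
7. ~<>~a, w1
8. a, w1
Accessibility: w0Rw0, w0Rw1, w1Rw1
Complete open branch: countermodel on an S4-frame, so not valid in S4, nor in K, T (the same frame is also a K-frame and a T-frame).
S5-tableau for the negation ~((~a -> []<>~a) | (~c -> a)):
1. ~((~a -> []<>~a) | (~c -> a)), w0
2. ~(~a -> []<>~a), w0
3. ~(~c -> a), w0
4. ~a, w0
5. ~[]<>~a, w0
6. ~c, w0
7. ~<>~a, w1
8. a, w0
Accessibility: w0Rw0, w0Rw1, w1Rw0, w1Rw1
Branch closes: a and ~a both at w0.
Every branch closes (one shown): valid in S5.

S5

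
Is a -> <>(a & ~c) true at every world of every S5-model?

Tableau for the negation ~(a -> <>(a & ~c)):
1. ~(a -> <>(a & ~c)), w0
2. a, w0   [~->-rule on 1]
3. ~<>(a & ~c), w0   [~->-rule on 1]
4. ~(a & ~c), w0   [~<>-rule on 3 via w0Rw0]
5. c, w0   [~&-rule on 4 (branches; this branch)]
Accessibility: w0Rw0
The negation has an open branch (countermodel exists).

Invalid (countermodel exists)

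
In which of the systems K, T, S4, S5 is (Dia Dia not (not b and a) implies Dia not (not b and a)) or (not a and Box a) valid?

S4, S5

T-tableau for the negation not ((Dia Dia not (not b and a) implies Dia not (not b and a)) or (not a and Box a)):
1. not ((Dia Dia not (not b and a) implies Dia not (not b and a)) or (not a and Box a)), 0
2. not (Dia Dia not (not b and a) implies Dia not (not b and a)), 0
3. not (not a and Box a), 0
4. Dia Dia not (not b and a), 0
5. not Dia not (not b and a), 0
6. not b and a, 0
7. not b, 0
8. a, 0
9. Dia not (not b and a), 1
10. not b and a, 1
11. not b, 1
12. a, 1
13. not (not b and a), 2
14. not a, 2
Accessibility: 0R0, 0R1, 1R1, 1R2, 2R2
Complete open branch: countermodel on a T-frame, so not valid in T, nor in K (the same frame is also a K-frame).
S4-tableau for the negation not ((Dia Dia not (not b and a) implies Dia not (not b and a)) or (not a and Box a)):
1. not ((Dia Dia not (not b and a) implies Dia not (not b and a)) or (not a and Box a)), 0
2. not (Dia Dia not (not b and a) implies Dia not (not b and a)), 0
3. not (not a and Box a), 0
4. Dia Dia not (not b and a), 0
5. not Dia not (not b and a), 0
6. not b and a, 0
7. not b, 0
8. a, 0
9. Dia not (not b and a), 1
10. not b and a, 1
11. not b, 1
12. a, 1
13. not (not b and a), 2
14. not b and a, 2
15. not b, 2
16. a, 2
17. not a, 2
Accessibility: 0R0, 0R1, 0R2, 1R1, 1R2, 2R2
Branch closes: a and not a both at 2.
Every branch closes (one shown): valid in S4, hence also in S5 (every theorem of S4 is a theorem of S5).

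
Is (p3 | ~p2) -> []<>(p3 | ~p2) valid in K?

Tableau for the negation ~((p3 | ~p2) -> []<>(p3 | ~p2)):
1. ~((p3 | ~p2) -> []<>(p3 | ~p2)), w0
2. p3 | ~p2, w0   [~->-rule on 1]
3. ~[]<>(p3 | ~p2), w0   [~->-rule on 1]
4. ~p2, w0   [|-rule on 2 (branches; this branch)]
5. ~<>(p3 | ~p2), w1   [~[]-rule on 3: fresh world w1, w0Rw1]
Accessibility: w0Rw1
The negation has an open branch (countermodel exists).

No, not valid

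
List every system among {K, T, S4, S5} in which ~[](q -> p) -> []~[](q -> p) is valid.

S5

S5-tableau for the negation ~(~[](q -> p) -> []~[](q -> p)):
1. ~(~[](q -> p) -> []~[](q -> p)), 0
2. ~[](q -> p), 0
3. ~[]~[](q -> p), 0
4. ~(q -> p), 1
5. q, 1
6. ~p, 1
7. [](q -> p), 2
8. q -> p, 0
9. q -> p, 1
10. q -> p, 2
11. p, 0
12. p, 1
Accessibility: 0R0, 0R1, 0R2, 1R0, 1R1, 1R2, 2R0, 2R1, 2R2
Branch closes: p and ~p both at 1.
Every branch closes (one shown): valid in S5.
S4-tableau for the negation ~(~[](q -> p) -> []~[](q -> p)):
1. ~(~[](q -> p) -> []~[](q -> p)), 0
2. ~[](q -> p), 0
3. ~[]~[](q -> p), 0
4. ~(q -> p), 1
5. q, 1
6. ~p, 1
7. [](q -> p), 2
8. q -> p, 2
9. p, 2
Accessibility: 0R0, 0R1, 0R2, 1R1, 2R2
Complete open branch: countermodel on an S4-frame, so not valid in S4, nor in K, T (the same frame is also a K-frame and a T-frame).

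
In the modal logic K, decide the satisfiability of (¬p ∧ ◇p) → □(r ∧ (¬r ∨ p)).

1. (¬p ∧ ◇p) → □(r ∧ (¬r ∨ p)), u
2. □(r ∧ (¬r ∨ p)), u   [→-rule on 1 (branches; this branch)]

Satisfiable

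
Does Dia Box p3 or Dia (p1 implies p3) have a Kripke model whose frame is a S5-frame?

1. Dia Box p3 or Dia (p1 implies p3), u
2. Dia (p1 implies p3), u
3. p1 implies p3, v
4. p3, v
Accessibility: uRu, uRv, vRu, vRv

Yes, satisfiable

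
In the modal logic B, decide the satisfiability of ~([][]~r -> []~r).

Unsatisfiable (every branch closes)

1. ~([][]~r -> []~r), u
2. [][]~r, u
3. ~[]~r, u
4. []~r, u
5. ~r, u
6. r, v
7. []~r, v
8. ~r, v
Accessibility: uRu, uRv, vRu, vRv
Branch closes: r and ~r both at v.
All branches of the tableau close; one closing branch shown above.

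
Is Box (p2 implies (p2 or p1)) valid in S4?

Yes, valid

Tableau for the negation not Box (p2 implies (p2 or p1)):
1. not Box (p2 implies (p2 or p1)), u
2. not (p2 implies (p2 or p1)), v
3. p2, v
4. not (p2 or p1), v
5. not p2, v
6. not p1, v
Accessibility: uRu, uRv, vRv
Branch closes: p2 and not p2 both at v.
All branches of the negation close; one closing branch shown above.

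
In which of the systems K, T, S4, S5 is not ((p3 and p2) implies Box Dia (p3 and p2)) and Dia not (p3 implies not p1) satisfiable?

S5-tableau for the formula:
1. not ((p3 and p2) implies Box Dia (p3 and p2)) and Dia not (p3 implies not p1), 0
2. not ((p3 and p2) implies Box Dia (p3 and p2)), 0
3. Dia not (p3 implies not p1), 0
4. p3 and p2, 0
5. not Box Dia (p3 and p2), 0
6. p3, 0
7. p2, 0
8. not (p3 implies not p1), 1
9. p3, 1
10. p1, 1
11. not Dia (p3 and p2), 2
12. not (p3 and p2), 0
13. not (p3 and p2), 1
14. not (p3 and p2), 2
15. not p2, 0
Accessibility: 0R0, 0R1, 0R2, 1R0, 1R1, 1R2, 2R0, 2R1, 2R2
Branch closes: p2 and not p2 both at 0.
Every branch closes (one shown): unsatisfiable in S5.
S4-tableau for the formula:
1. not ((p3 and p2) implies Box Dia (p3 and p2)) and Dia not (p3 implies not p1), 0
2. not ((p3 and p2) implies Box Dia (p3 and p2)), 0
3. Dia not (p3 implies not p1), 0
4. p3 and p2, 0
5. not Box Dia (p3 and p2), 0
6. p3, 0
7. p2, 0
8. not (p3 implies not p1), 1
9. p3, 1
10. p1, 1
11. not Dia (p3 and p2), 2
12. not (p3 and p2), 2
13. not p2, 2
Accessibility: 0R0, 0R1, 0R2, 1R1, 2R2
Complete open branch: satisfiable in S4, hence also in K, T (this S4-model is also a K-model and a T-model).

K, T, S4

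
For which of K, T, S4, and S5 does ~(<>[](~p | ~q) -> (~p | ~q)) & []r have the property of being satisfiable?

K, T, S4

S5-tableau for the formula:
1. ~(<>[](~p | ~q) -> (~p | ~q)) & []r, 0
2. ~(<>[](~p | ~q) -> (~p | ~q)), 0
3. []r, 0
4. <>[](~p | ~q), 0
5. ~(~p | ~q), 0
6. p, 0
7. q, 0
8. r, 0
9. [](~p | ~q), 1
10. r, 1
11. ~p | ~q, 0
12. ~p | ~q, 1
13. ~q, 0
Accessibility: 0R0, 0R1, 1R0, 1R1
Branch closes: q and ~q both at 0.
Every branch closes (one shown): unsatisfiable in S5.
S4-tableau for the formula:
1. ~(<>[](~p | ~q) -> (~p | ~q)) & []r, 0
2. ~(<>[](~p | ~q) -> (~p | ~q)), 0
3. []r, 0
4. <>[](~p | ~q), 0
5. ~(~p | ~q), 0
6. p, 0
7. q, 0
8. r, 0
9. [](~p | ~q), 1
10. r, 1
11. ~p | ~q, 1
12. ~q, 1
Accessibility: 0R0, 0R1, 1R1
Complete open branch: satisfiable in S4, hence also in K, T (this S4-model is also a K-model and a T-model).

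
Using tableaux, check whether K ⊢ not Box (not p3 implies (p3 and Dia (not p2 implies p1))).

Not valid

Tableau for the negation Box (not p3 implies (p3 and Dia (not p2 implies p1))):
1. Box (not p3 implies (p3 and Dia (not p2 implies p1))), w0
The negation has an open branch (countermodel exists).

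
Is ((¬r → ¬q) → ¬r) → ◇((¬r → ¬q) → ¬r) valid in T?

Tableau for the negation ¬(((¬r → ¬q) → ¬r) → ◇((¬r → ¬q) → ¬r)):
1. ¬(((¬r → ¬q) → ¬r) → ◇((¬r → ¬q) → ¬r)), u
2. (¬r → ¬q) → ¬r, u   [¬→-rule on 1]
3. ¬◇((¬r → ¬q) → ¬r), u   [¬→-rule on 1]
4. ¬((¬r → ¬q) → ¬r), u   [¬◇-rule on 3 via uRu]
5. ¬r → ¬q, u   [¬→-rule on 4]
6. r, u   [¬→-rule on 4]
7. ¬(¬r → ¬q), u   [→-rule on 2 (branches; this branch)]
8. ¬r, u   [¬→-rule on 7]
9. q, u   [¬→-rule on 7]
Accessibility: uRu
Branch closes: r and ¬r both at u.
Every branch of the negation's tableau closes; the branch above is one of them.

Valid in T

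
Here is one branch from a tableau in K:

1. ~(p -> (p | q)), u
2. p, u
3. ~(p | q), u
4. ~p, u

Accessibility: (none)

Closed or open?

Both p and ~p appear at u.

Yes, closed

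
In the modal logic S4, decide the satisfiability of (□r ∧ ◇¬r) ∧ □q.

1. (□r ∧ ◇¬r) ∧ □q, w0
2. □r ∧ ◇¬r, w0
3. □q, w0
4. □r, w0
5. ◇¬r, w0
6. q, w0
7. r, w0
8. ¬r, w1
9. q, w1
10. r, w1
Accessibility: w0Rw0, w0Rw1, w1Rw1
Branch closes: r and ¬r both at w1.
Every branch closes; the branch above is one of them.

Unsatisfiable (every branch closes)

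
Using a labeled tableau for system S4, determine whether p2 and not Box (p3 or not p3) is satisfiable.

1. p2 and not Box (p3 or not p3), 0
2. p2, 0
3. not Box (p3 or not p3), 0
4. not (p3 or not p3), 1
5. not p3, 1
6. p3, 1
Accessibility: 0R0, 0R1, 1R1
Branch closes: p3 and not p3 both at 1.
(One branch shown.) All branches close.

Unsatisfiable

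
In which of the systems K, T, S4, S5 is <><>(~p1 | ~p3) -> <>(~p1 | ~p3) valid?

S4, S5

S4-tableau for the negation ~(<><>(~p1 | ~p3) -> <>(~p1 | ~p3)):
1. ~(<><>(~p1 | ~p3) -> <>(~p1 | ~p3)), u
2. <><>(~p1 | ~p3), u
3. ~<>(~p1 | ~p3), u
4. ~(~p1 | ~p3), u
5. p1, u
6. p3, u
7. <>(~p1 | ~p3), v
8. ~(~p1 | ~p3), v
9. p1, v
10. p3, v
11. ~p1 | ~p3, w
12. ~(~p1 | ~p3), w
13. p1, w
14. p3, w
15. ~p3, w
Accessibility: uRu, uRv, uRw, vRv, vRw, wRw
Branch closes: p3 and ~p3 both at w.
Every branch closes (one shown): valid in S4, hence also in S5 (every theorem of S4 is a theorem of S5).
T-tableau for the negation ~(<><>(~p1 | ~p3) -> <>(~p1 | ~p3)):
1. ~(<><>(~p1 | ~p3) -> <>(~p1 | ~p3)), u
2. <><>(~p1 | ~p3), u
3. ~<>(~p1 | ~p3), u
4. ~(~p1 | ~p3), u
5. p1, u
6. p3, u
7. <>(~p1 | ~p3), v
8. ~(~p1 | ~p3), v
9. p1, v
10. p3, v
11. ~p1 | ~p3, w
12. ~p3, w
Accessibility: uRu, uRv, vRv, vRw, wRw
Complete open branch: countermodel on a T-frame, so not valid in T, nor in K (the same frame is also a K-frame).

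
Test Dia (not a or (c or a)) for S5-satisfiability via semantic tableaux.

1. Dia (not a or (c or a)), w0
2. not a or (c or a), w1
3. c or a, w1
4. a, w1
Accessibility: w0Rw0, w0Rw1, w1Rw0, w1Rw1

Satisfiable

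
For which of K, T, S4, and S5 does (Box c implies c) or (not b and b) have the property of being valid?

T, S4, S5

T-tableau for the negation not ((Box c implies c) or (not b and b)):
1. not ((Box c implies c) or (not b and b)), w0
2. not (Box c implies c), w0   [neg-or-rule on 1]
3. not (not b and b), w0   [neg-or-rule on 1]
4. Box c, w0   [neg-implies-rule on 2]
5. not c, w0   [neg-implies-rule on 2]
6. c, w0   [Box-rule on 4 via w0Rw0]
Accessibility: w0Rw0
Branch closes: c and not c both at w0.
Every branch closes (one shown): valid in T, hence also in S4, S5 (every theorem of T is a theorem of S4 and S5).
K-tableau for the negation not ((Box c implies c) or (not b and b)):
1. not ((Box c implies c) or (not b and b)), w0
2. not (Box c implies c), w0   [neg-or-rule on 1]
3. not (not b and b), w0   [neg-or-rule on 1]
4. Box c, w0   [neg-implies-rule on 2]
5. not c, w0   [neg-implies-rule on 2]
6. not b, w0   [neg-and-rule on 3 (branches; this branch)]
Complete open branch: countermodel on a K-frame, so not valid in K.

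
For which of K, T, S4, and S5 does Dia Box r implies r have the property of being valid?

S5

S5-tableau for the negation not (Dia Box r implies r):
1. not (Dia Box r implies r), u
2. Dia Box r, u
3. not r, u
4. Box r, v
5. r, u
Accessibility: uRu, uRv, vRu, vRv
Branch closes: r and not r both at u.
Every branch closes (one shown): valid in S5.
S4-tableau for the negation not (Dia Box r implies r):
1. not (Dia Box r implies r), u
2. Dia Box r, u
3. not r, u
4. Box r, v
5. r, v
Accessibility: uRu, uRv, vRv
Complete open branch: countermodel on an S4-frame, so not valid in S4, nor in K, T (the same frame is also a K-frame and a T-frame).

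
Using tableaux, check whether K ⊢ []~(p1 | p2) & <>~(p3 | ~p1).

Tableau for the negation ~([]~(p1 | p2) & <>~(p3 | ~p1)):
1. ~([]~(p1 | p2) & <>~(p3 | ~p1)), 0
2. ~<>~(p3 | ~p1), 0
The negation has an open branch (countermodel exists).

Invalid (countermodel exists)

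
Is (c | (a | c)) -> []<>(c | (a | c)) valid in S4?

Tableau for the negation ~((c | (a | c)) -> []<>(c | (a | c))):
1. ~((c | (a | c)) -> []<>(c | (a | c))), 0
2. c | (a | c), 0
3. ~[]<>(c | (a | c)), 0
4. a | c, 0
5. c, 0
6. ~<>(c | (a | c)), 1
7. ~(c | (a | c)), 1
8. ~c, 1
9. ~(a | c), 1
10. ~a, 1
Accessibility: 0R0, 0R1, 1R1
The negation has an open branch (countermodel exists).

Not valid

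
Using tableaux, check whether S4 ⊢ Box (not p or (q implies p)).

Yes, valid

Tableau for the negation not Box (not p or (q implies p)):
1. not Box (not p or (q implies p)), 0
2. not (not p or (q implies p)), 1
3. p, 1
4. not (q implies p), 1
5. q, 1
6. not p, 1
Accessibility: 0R0, 0R1, 1R1
Branch closes: p and not p both at 1.
Every branch of the negation's tableau closes; the branch above is one of them.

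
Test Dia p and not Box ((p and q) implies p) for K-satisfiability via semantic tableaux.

1. Dia p and not Box ((p and q) implies p), w0
2. Dia p, w0   [and-rule on 1]
3. not Box ((p and q) implies p), w0   [and-rule on 1]
4. p, w1   [Dia-rule on 2: fresh world w1, w0Rw1]
5. not ((p and q) implies p), w2   [neg-Box-rule on 3: fresh world w2, w0Rw2]
6. p and q, w2   [neg-implies-rule on 5]
7. not p, w2   [neg-implies-rule on 5]
8. p, w2   [and-rule on 6]
9. q, w2   [and-rule on 6]
Accessibility: w0Rw1, w0Rw2
Branch closes: p and not p both at w2.
Every branch closes; the branch above is one of them.

Unsatisfiable (every branch closes)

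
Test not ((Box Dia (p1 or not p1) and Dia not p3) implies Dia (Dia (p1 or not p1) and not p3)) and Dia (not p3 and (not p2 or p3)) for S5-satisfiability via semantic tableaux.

1. not ((Box Dia (p1 or not p1) and Dia not p3) implies Dia (Dia (p1 or not p1) and not p3)) and Dia (not p3 and (not p2 or p3)), w0
2. not ((Box Dia (p1 or not p1) and Dia not p3) implies Dia (Dia (p1 or not p1) and not p3)), w0   [and-rule on 1]
3. Dia (not p3 and (not p2 or p3)), w0   [and-rule on 1]
4. Box Dia (p1 or not p1) and Dia not p3, w0   [neg-implies-rule on 2]
5. not Dia (Dia (p1 or not p1) and not p3), w0   [neg-implies-rule on 2]
6. Box Dia (p1 or not p1), w0   [and-rule on 4]
7. Dia not p3, w0   [and-rule on 4]
8. not (Dia (p1 or not p1) and not p3), w0   [neg-Dia-rule on 5 via w0Rw0]
9. Dia (p1 or not p1), w0   [Box-rule on 6 via w0Rw0]
10. p3, w0   [neg-and-rule on 8 (branches; this branch)]
11. not p3 and (not p2 or p3), w1   [Dia-rule on 3: fresh world w1, w0Rw1]
12. not p3, w1   [and-rule on 11]
13. not p2 or p3, w1   [and-rule on 11]
14. not (Dia (p1 or not p1) and not p3), w1   [neg-Dia-rule on 5 via w0Rw1]
15. Dia (p1 or not p1), w1   [Box-rule on 6 via w0Rw1]
16. not p2, w1   [or-rule on 13 (branches; this branch)]
17. not Dia (p1 or not p1), w1   [neg-and-rule on 14 (branches; this branch)]
18. not (p1 or not p1), w0   [neg-Dia-rule on 17 via w1Rw0]
19. not p1, w0   [neg-or-rule on 18]
20. p1, w0   [neg-or-rule on 18]
Accessibility: w0Rw0, w0Rw1, w1Rw0, w1Rw1
Branch closes: p1 and not p1 both at w0.
(One branch shown.) All branches close.

Unsatisfiable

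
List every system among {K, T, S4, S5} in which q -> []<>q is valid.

S5

S4-tableau for the negation ~(q -> []<>q):
1. ~(q -> []<>q), u
2. q, u
3. ~[]<>q, u
4. ~<>q, v
5. ~q, v
Accessibility: uRu, uRv, vRv
Complete open branch: countermodel on an S4-frame, so not valid in S4, nor in K, T (the same frame is also a K-frame and a T-frame).
S5-tableau for the negation ~(q -> []<>q):
1. ~(q -> []<>q), u
2. q, u
3. ~[]<>q, u
4. ~<>q, v
5. ~q, u
Accessibility: uRu, uRv, vRu, vRv
Branch closes: q and ~q both at u.
Every branch closes (one shown): valid in S5.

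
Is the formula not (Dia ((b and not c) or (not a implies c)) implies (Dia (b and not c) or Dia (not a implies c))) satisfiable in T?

Unsatisfiable (every branch closes)

1. not (Dia ((b and not c) or (not a implies c)) implies (Dia (b and not c) or Dia (not a implies c))), 0
2. Dia ((b and not c) or (not a implies c)), 0   [neg-implies-rule on 1]
3. not (Dia (b and not c) or Dia (not a implies c)), 0   [neg-implies-rule on 1]
4. not Dia (b and not c), 0   [neg-or-rule on 3]
5. not Dia (not a implies c), 0   [neg-or-rule on 3]
6. not (b and not c), 0   [neg-Dia-rule on 4 via 0R0]
7. not (not a implies c), 0   [neg-Dia-rule on 5 via 0R0]
8. not a, 0   [neg-implies-rule on 7]
9. not c, 0   [neg-implies-rule on 7]
10. not b, 0   [neg-and-rule on 6 (branches; this branch)]
11. (b and not c) or (not a implies c), 1   [Dia-rule on 2: fresh world 1, 0R1]
12. not (b and not c), 1   [neg-Dia-rule on 4 via 0R1]
13. not (not a implies c), 1   [neg-Dia-rule on 5 via 0R1]
14. not a, 1   [neg-implies-rule on 13]
15. not c, 1   [neg-implies-rule on 13]
16. not a implies c, 1   [or-rule on 11 (branches; this branch)]
17. not b, 1   [neg-and-rule on 12 (branches; this branch)]
18. c, 1   [implies-rule on 16 (branches; this branch)]
Accessibility: 0R0, 0R1, 1R1
Branch closes: c and not c both at 1.
Every branch closes; the branch above is one of them.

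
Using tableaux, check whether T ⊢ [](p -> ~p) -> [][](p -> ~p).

Invalid (countermodel exists)

Tableau for the negation ~([](p -> ~p) -> [][](p -> ~p)):
1. ~([](p -> ~p) -> [][](p -> ~p)), w0
2. [](p -> ~p), w0   [~->-rule on 1]
3. ~[][](p -> ~p), w0   [~->-rule on 1]
4. p -> ~p, w0   [[]-rule on 2 via w0Rw0]
5. ~p, w0   [->-rule on 4 (branches; this branch)]
6. ~[](p -> ~p), w1   [~[]-rule on 3: fresh world w1, w0Rw1]
7. p -> ~p, w1   [[]-rule on 2 via w0Rw1]
8. ~p, w1   [->-rule on 7 (branches; this branch)]
9. ~(p -> ~p), w2   [~[]-rule on 6: fresh world w2, w1Rw2]
10. p, w2   [~->-rule on 9]
Accessibility: w0Rw0, w0Rw1, w1Rw1, w1Rw2, w2Rw2
The negation has an open branch (countermodel exists).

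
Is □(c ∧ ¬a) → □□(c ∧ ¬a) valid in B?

Invalid (countermodel exists)

Tableau for the negation ¬(□(c ∧ ¬a) → □□(c ∧ ¬a)):
1. ¬(□(c ∧ ¬a) → □□(c ∧ ¬a)), u
2. □(c ∧ ¬a), u
3. ¬□□(c ∧ ¬a), u
4. c ∧ ¬a, u
5. c, u
6. ¬a, u
7. ¬□(c ∧ ¬a), v
8. c ∧ ¬a, v
9. c, v
10. ¬a, v
11. ¬(c ∧ ¬a), w
12. a, w
Accessibility: uRu, uRv, vRu, vRv, vRw, wRv, wRw
The negation has an open branch (countermodel exists).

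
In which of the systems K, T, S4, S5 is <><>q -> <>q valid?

S4-tableau for the negation ~(<><>q -> <>q):
1. ~(<><>q -> <>q), 0
2. <><>q, 0
3. ~<>q, 0
4. ~q, 0
5. <>q, 1
6. ~q, 1
7. q, 2
8. ~q, 2
Accessibility: 0R0, 0R1, 0R2, 1R1, 1R2, 2R2
Branch closes: q and ~q both at 2.
Every branch closes (one shown): valid in S4, hence also in S5 (every theorem of S4 is a theorem of S5).
T-tableau for the negation ~(<><>q -> <>q):
1. ~(<><>q -> <>q), 0
2. <><>q, 0
3. ~<>q, 0
4. ~q, 0
5. <>q, 1
6. ~q, 1
7. q, 2
Accessibility: 0R0, 0R1, 1R1, 1R2, 2R2
Complete open branch: countermodel on a T-frame, so not valid in T, nor in K (the same frame is also a K-frame).

S4, S5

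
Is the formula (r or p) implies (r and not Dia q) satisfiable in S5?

1. (r or p) implies (r and not Dia q), w0
2. r and not Dia q, w0
3. r, w0
4. not Dia q, w0
5. not q, w0
Accessibility: w0Rw0

Satisfiable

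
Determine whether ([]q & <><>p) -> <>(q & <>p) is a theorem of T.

Tableau for the negation ~(([]q & <><>p) -> <>(q & <>p)):
1. ~(([]q & <><>p) -> <>(q & <>p)), 0
2. []q & <><>p, 0   [~->-rule on 1]
3. ~<>(q & <>p), 0   [~->-rule on 1]
4. []q, 0   [&-rule on 2]
5. <><>p, 0   [&-rule on 2]
6. ~(q & <>p), 0   [~<>-rule on 3 via 0R0]
7. q, 0   [[]-rule on 4 via 0R0]
8. ~<>p, 0   [~&-rule on 6 (branches; this branch)]
9. ~p, 0   [~<>-rule on 8 via 0R0]
10. <>p, 1   [<>-rule on 5: fresh world 1, 0R1]
11. ~(q & <>p), 1   [~<>-rule on 3 via 0R1]
12. q, 1   [[]-rule on 4 via 0R1]
13. ~p, 1   [~<>-rule on 8 via 0R1]
14. ~<>p, 1   [~&-rule on 11 (branches; this branch)]
15. p, 2   [<>-rule on 10: fresh world 2, 1R2]
16. ~p, 2   [~<>-rule on 14 via 1R2]
Accessibility: 0R0, 0R1, 1R1, 1R2, 2R2
Branch closes: p and ~p both at 2.
All branches of the negation close; one closing branch shown above.

Valid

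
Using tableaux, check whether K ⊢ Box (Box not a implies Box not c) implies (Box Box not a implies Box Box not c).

Tableau for the negation not (Box (Box not a implies Box not c) implies (Box Box not a implies Box Box not c)):
1. not (Box (Box not a implies Box not c) implies (Box Box not a implies Box Box not c)), w0
2. Box (Box not a implies Box not c), w0
3. not (Box Box not a implies Box Box not c), w0
4. Box Box not a, w0
5. not Box Box not c, w0
6. not Box not c, w1
7. Box not a implies Box not c, w1
8. Box not a, w1
9. not Box not a, w1
10. c, w2
11. not a, w2
12. a, w3
13. not a, w3
Accessibility: w0Rw1, w1Rw2, w1Rw3
Branch closes: a and not a both at w3.
All branches of the negation close; one closing branch shown above.

Valid in K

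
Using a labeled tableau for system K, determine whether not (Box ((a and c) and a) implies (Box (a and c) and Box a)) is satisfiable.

1. not (Box ((a and c) and a) implies (Box (a and c) and Box a)), u
2. Box ((a and c) and a), u
3. not (Box (a and c) and Box a), u
4. not Box (a and c), u
5. not (a and c), v
6. (a and c) and a, v
7. a and c, v
8. a, v
9. c, v
10. not c, v
Accessibility: uRv
Branch closes: c and not c both at v.
All branches of the tableau close; one closing branch shown above.

Unsatisfiable (every branch closes)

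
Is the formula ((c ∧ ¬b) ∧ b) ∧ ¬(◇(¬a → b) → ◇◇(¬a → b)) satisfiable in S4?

No, unsatisfiable

1. ((c ∧ ¬b) ∧ b) ∧ ¬(◇(¬a → b) → ◇◇(¬a → b)), w0
2. (c ∧ ¬b) ∧ b, w0   [∧-rule on 1]
3. ¬(◇(¬a → b) → ◇◇(¬a → b)), w0   [∧-rule on 1]
4. c ∧ ¬b, w0   [∧-rule on 2]
5. b, w0   [∧-rule on 2]
6. ◇(¬a → b), w0   [¬→-rule on 3]
7. ¬◇◇(¬a → b), w0   [¬→-rule on 3]
8. c, w0   [∧-rule on 4]
9. ¬b, w0   [∧-rule on 4]
Accessibility: w0Rw0
Branch closes: b and ¬b both at w0.
(One branch shown.) All branches close.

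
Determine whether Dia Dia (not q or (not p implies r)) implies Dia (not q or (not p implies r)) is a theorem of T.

Tableau for the negation not (Dia Dia (not q or (not p implies r)) implies Dia (not q or (not p implies r))):
1. not (Dia Dia (not q or (not p implies r)) implies Dia (not q or (not p implies r))), 0
2. Dia Dia (not q or (not p implies r)), 0
3. not Dia (not q or (not p implies r)), 0
4. not (not q or (not p implies r)), 0
5. q, 0
6. not (not p implies r), 0
7. not p, 0
8. not r, 0
9. Dia (not q or (not p implies r)), 1
10. not (not q or (not p implies r)), 1
11. q, 1
12. not (not p implies r), 1
13. not p, 1
14. not r, 1
15. not q or (not p implies r), 2
16. not p implies r, 2
17. r, 2
Accessibility: 0R0, 0R1, 1R1, 1R2, 2R2
The negation has an open branch (countermodel exists).

Invalid (countermodel exists)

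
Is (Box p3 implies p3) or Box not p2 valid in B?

Tableau for the negation not ((Box p3 implies p3) or Box not p2):
1. not ((Box p3 implies p3) or Box not p2), w0
2. not (Box p3 implies p3), w0
3. not Box not p2, w0
4. Box p3, w0
5. not p3, w0
6. p3, w0
Accessibility: w0Rw0
Branch closes: p3 and not p3 both at w0.
All branches of the negation close; one closing branch shown above.

Valid in B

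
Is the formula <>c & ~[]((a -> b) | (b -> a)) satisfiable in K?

1. <>c & ~[]((a -> b) | (b -> a)), 0
2. <>c, 0
3. ~[]((a -> b) | (b -> a)), 0
4. c, 1
5. ~((a -> b) | (b -> a)), 2
6. ~(a -> b), 2
7. ~(b -> a), 2
8. a, 2
9. ~b, 2
10. b, 2
11. ~a, 2
Accessibility: 0R1, 0R2
Branch closes: b and ~b both at 2.
(One branch shown.) All branches close.

No, unsatisfiable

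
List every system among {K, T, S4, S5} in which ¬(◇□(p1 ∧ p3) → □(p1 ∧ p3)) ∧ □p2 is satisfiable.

S4-tableau for the formula:
1. ¬(◇□(p1 ∧ p3) → □(p1 ∧ p3)) ∧ □p2, w0
2. ¬(◇□(p1 ∧ p3) → □(p1 ∧ p3)), w0   [∧-rule on 1]
3. □p2, w0   [∧-rule on 1]
4. ◇□(p1 ∧ p3), w0   [¬→-rule on 2]
5. ¬□(p1 ∧ p3), w0   [¬→-rule on 2]
6. p2, w0   [□-rule on 3 via w0Rw0]
7. □(p1 ∧ p3), w1   [◇-rule on 4: fresh world w1, w0Rw1]
8. p2, w1   [□-rule on 3 via w0Rw1]
9. p1 ∧ p3, w1   [□-rule on 7 via w1Rw1]
10. p1, w1   [∧-rule on 9]
11. p3, w1   [∧-rule on 9]
12. ¬(p1 ∧ p3), w2   [¬□-rule on 5: fresh world w2, w0Rw2]
13. p2, w2   [□-rule on 3 via w0Rw2]
14. ¬p3, w2   [¬∧-rule on 12 (branches; this branch)]
Accessibility: w0Rw0, w0Rw1, w0Rw2, w1Rw1, w2Rw2
Complete open branch: satisfiable in S4, hence also in K, T (this S4-model is also a K-model and a T-model).
S5-tableau for the formula:
1. ¬(◇□(p1 ∧ p3) → □(p1 ∧ p3)) ∧ □p2, w0
2. ¬(◇□(p1 ∧ p3) → □(p1 ∧ p3)), w0   [∧-rule on 1]
3. □p2, w0   [∧-rule on 1]
4. ◇□(p1 ∧ p3), w0   [¬→-rule on 2]
5. ¬□(p1 ∧ p3), w0   [¬→-rule on 2]
6. p2, w0   [□-rule on 3 via w0Rw0]
7. □(p1 ∧ p3), w1   [◇-rule on 4: fresh world w1, w0Rw1]
8. p2, w1   [□-rule on 3 via w0Rw1]
9. p1 ∧ p3, w0   [□-rule on 7 via w1Rw0]
10. p1, w0   [∧-rule on 9]
11. p3, w0   [∧-rule on 9]
12. p1 ∧ p3, w1   [□-rule on 7 via w1Rw1]
13. p1, w1   [∧-rule on 12]
14. p3, w1   [∧-rule on 12]
15. ¬(p1 ∧ p3), w2   [¬□-rule on 5: fresh world w2, w0Rw2]
16. p2, w2   [□-rule on 3 via w0Rw2]
17. p1 ∧ p3, w2   [□-rule on 7 via w1Rw2]
18. p1, w2   [∧-rule on 17]
19. p3, w2   [∧-rule on 17]
20. ¬p3, w2   [¬∧-rule on 15 (branches; this branch)]
Accessibility: w0Rw0, w0Rw1, w0Rw2, w1Rw0, w1Rw1, w1Rw2, w2Rw0, w2Rw1, w2Rw2
Branch closes: p3 and ¬p3 both at w2.
Every branch closes (one shown): unsatisfiable in S5.

K, T, S4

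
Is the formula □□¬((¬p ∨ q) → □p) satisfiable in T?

Satisfiable

1. □□¬((¬p ∨ q) → □p), w0
2. □¬((¬p ∨ q) → □p), w0
3. ¬((¬p ∨ q) → □p), w0
4. ¬p ∨ q, w0
5. ¬□p, w0
6. q, w0
7. ¬p, w1
8. □¬((¬p ∨ q) → □p), w1
9. ¬((¬p ∨ q) → □p), w1
10. ¬p ∨ q, w1
11. ¬□p, w1
12. q, w1
13. ¬p, w2
14. ¬((¬p ∨ q) → □p), w2
15. ¬p ∨ q, w2
16. ¬□p, w2
17. q, w2
18. ¬p, w3
Accessibility: w0Rw0, w0Rw1, w1Rw1, w1Rw2, w2Rw2, w2Rw3, w3Rw3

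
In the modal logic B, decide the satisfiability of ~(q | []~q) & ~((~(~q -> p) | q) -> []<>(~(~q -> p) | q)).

No, unsatisfiable

1. ~(q | []~q) & ~((~(~q -> p) | q) -> []<>(~(~q -> p) | q)), u
2. ~(q | []~q), u   [&-rule on 1]
3. ~((~(~q -> p) | q) -> []<>(~(~q -> p) | q)), u   [&-rule on 1]
4. ~q, u   [~|-rule on 2]
5. ~[]~q, u   [~|-rule on 2]
6. ~(~q -> p) | q, u   [~->-rule on 3]
7. ~[]<>(~(~q -> p) | q), u   [~->-rule on 3]
8. ~(~q -> p), u   [|-rule on 6 (branches; this branch)]
9. ~p, u   [~->-rule on 8]
10. q, v   [~[]-rule on 5: fresh world v, uRv]
11. ~<>(~(~q -> p) | q), w   [~[]-rule on 7: fresh world w, uRw]
12. ~(~(~q -> p) | q), u   [~<>-rule on 11 via wRu]
13. ~q -> p, u   [~|-rule on 12]
14. ~(~(~q -> p) | q), w   [~<>-rule on 11 via wRw]
15. ~q -> p, w   [~|-rule on 14]
16. ~q, w   [~|-rule on 14]
17. p, u   [->-rule on 13 (branches; this branch)]
Accessibility: uRu, uRv, uRw, vRu, vRv, wRu, wRw
Branch closes: p and ~p both at u.
Every branch closes; the branch above is one of them.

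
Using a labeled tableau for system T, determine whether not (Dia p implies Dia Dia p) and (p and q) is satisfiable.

Unsatisfiable

1. not (Dia p implies Dia Dia p) and (p and q), w0
2. not (Dia p implies Dia Dia p), w0   [and-rule on 1]
3. p and q, w0   [and-rule on 1]
4. Dia p, w0   [neg-implies-rule on 2]
5. not Dia Dia p, w0   [neg-implies-rule on 2]
6. p, w0   [and-rule on 3]
7. q, w0   [and-rule on 3]
8. not Dia p, w0   [neg-Dia-rule on 5 via w0Rw0]
9. not p, w0   [neg-Dia-rule on 8 via w0Rw0]
Accessibility: w0Rw0
Branch closes: p and not p both at w0.
(One branch shown.) All branches close.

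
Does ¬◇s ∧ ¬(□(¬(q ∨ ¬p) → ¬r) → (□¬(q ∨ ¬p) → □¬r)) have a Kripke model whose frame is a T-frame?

1. ¬◇s ∧ ¬(□(¬(q ∨ ¬p) → ¬r) → (□¬(q ∨ ¬p) → □¬r)), 0
2. ¬◇s, 0
3. ¬(□(¬(q ∨ ¬p) → ¬r) → (□¬(q ∨ ¬p) → □¬r)), 0
4. □(¬(q ∨ ¬p) → ¬r), 0
5. ¬(□¬(q ∨ ¬p) → □¬r), 0
6. □¬(q ∨ ¬p), 0
7. ¬□¬r, 0
8. ¬s, 0
9. ¬(q ∨ ¬p) → ¬r, 0
10. ¬(q ∨ ¬p), 0
11. ¬q, 0
12. p, 0
13. ¬r, 0
14. r, 1
15. ¬s, 1
16. ¬(q ∨ ¬p) → ¬r, 1
17. ¬(q ∨ ¬p), 1
18. ¬q, 1
19. p, 1
20. q ∨ ¬p, 1
21. ¬p, 1
Accessibility: 0R0, 0R1, 1R1
Branch closes: p and ¬p both at 1.
Every branch closes; the branch above is one of them.

Unsatisfiable (every branch closes)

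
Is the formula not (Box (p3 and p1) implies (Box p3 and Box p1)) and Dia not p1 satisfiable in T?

Unsatisfiable (every branch closes)

1. not (Box (p3 and p1) implies (Box p3 and Box p1)) and Dia not p1, w0
2. not (Box (p3 and p1) implies (Box p3 and Box p1)), w0   [and-rule on 1]
3. Dia not p1, w0   [and-rule on 1]
4. Box (p3 and p1), w0   [neg-implies-rule on 2]
5. not (Box p3 and Box p1), w0   [neg-implies-rule on 2]
6. p3 and p1, w0   [Box-rule on 4 via w0Rw0]
7. p3, w0   [and-rule on 6]
8. p1, w0   [and-rule on 6]
9. not Box p1, w0   [neg-and-rule on 5 (branches; this branch)]
10. not p1, w1   [Dia-rule on 3: fresh world w1, w0Rw1]
11. p3 and p1, w1   [Box-rule on 4 via w0Rw1]
12. p3, w1   [and-rule on 11]
13. p1, w1   [and-rule on 11]
Accessibility: w0Rw0, w0Rw1, w1Rw1
Branch closes: p1 and not p1 both at w1.
Every branch closes; the branch above is one of them.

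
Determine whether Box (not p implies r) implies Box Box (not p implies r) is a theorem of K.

Tableau for the negation not (Box (not p implies r) implies Box Box (not p implies r)):
1. not (Box (not p implies r) implies Box Box (not p implies r)), w0
2. Box (not p implies r), w0
3. not Box Box (not p implies r), w0
4. not Box (not p implies r), w1
5. not p implies r, w1
6. r, w1
7. not (not p implies r), w2
8. not p, w2
9. not r, w2
Accessibility: w0Rw1, w1Rw2
The negation has an open branch (countermodel exists).

No, not valid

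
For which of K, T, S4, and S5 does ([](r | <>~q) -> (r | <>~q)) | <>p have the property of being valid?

T, S4, S5

K-tableau for the negation ~(([](r | <>~q) -> (r | <>~q)) | <>p):
1. ~(([](r | <>~q) -> (r | <>~q)) | <>p), w0
2. ~([](r | <>~q) -> (r | <>~q)), w0
3. ~<>p, w0
4. [](r | <>~q), w0
5. ~(r | <>~q), w0
6. ~r, w0
7. ~<>~q, w0
Complete open branch: countermodel on a K-frame, so not valid in K.
T-tableau for the negation ~(([](r | <>~q) -> (r | <>~q)) | <>p):
1. ~(([](r | <>~q) -> (r | <>~q)) | <>p), w0
2. ~([](r | <>~q) -> (r | <>~q)), w0
3. ~<>p, w0
4. [](r | <>~q), w0
5. ~(r | <>~q), w0
6. ~r, w0
7. ~<>~q, w0
8. ~p, w0
9. r | <>~q, w0
10. q, w0
11. <>~q, w0
12. ~q, w1
13. ~p, w1
14. r | <>~q, w1
15. q, w1
Accessibility: w0Rw0, w0Rw1, w1Rw1
Branch closes: q and ~q both at w1.
Every branch closes (one shown): valid in T, hence also in S4, S5 (every theorem of T is a theorem of S4 and S5).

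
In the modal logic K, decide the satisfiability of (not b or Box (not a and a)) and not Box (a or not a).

Unsatisfiable

1. (not b or Box (not a and a)) and not Box (a or not a), 0
2. not b or Box (not a and a), 0   [and-rule on 1]
3. not Box (a or not a), 0   [and-rule on 1]
4. Box (not a and a), 0   [or-rule on 2 (branches; this branch)]
5. not (a or not a), 1   [neg-Box-rule on 3: fresh world 1, 0R1]
6. not a, 1   [neg-or-rule on 5]
7. a, 1   [neg-or-rule on 5]
Accessibility: 0R1
Branch closes: a and not a both at 1.
All branches of the tableau close; one closing branch shown above.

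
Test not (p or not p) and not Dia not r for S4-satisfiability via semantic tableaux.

1. not (p or not p) and not Dia not r, u
2. not (p or not p), u   [and-rule on 1]
3. not Dia not r, u   [and-rule on 1]
4. not p, u   [neg-or-rule on 2]
5. p, u   [neg-or-rule on 2]
Accessibility: uRu
Branch closes: p and not p both at u.
Every branch closes; the branch above is one of them.

No, unsatisfiable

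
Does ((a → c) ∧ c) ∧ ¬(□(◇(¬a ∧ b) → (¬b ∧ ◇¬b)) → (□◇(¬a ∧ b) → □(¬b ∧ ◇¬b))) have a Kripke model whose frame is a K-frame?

1. ((a → c) ∧ c) ∧ ¬(□(◇(¬a ∧ b) → (¬b ∧ ◇¬b)) → (□◇(¬a ∧ b) → □(¬b ∧ ◇¬b))), w0
2. (a → c) ∧ c, w0   [∧-rule on 1]
3. ¬(□(◇(¬a ∧ b) → (¬b ∧ ◇¬b)) → (□◇(¬a ∧ b) → □(¬b ∧ ◇¬b))), w0   [∧-rule on 1]
4. a → c, w0   [∧-rule on 2]
5. c, w0   [∧-rule on 2]
6. □(◇(¬a ∧ b) → (¬b ∧ ◇¬b)), w0   [¬→-rule on 3]
7. ¬(□◇(¬a ∧ b) → □(¬b ∧ ◇¬b)), w0   [¬→-rule on 3]
8. □◇(¬a ∧ b), w0   [¬→-rule on 7]
9. ¬□(¬b ∧ ◇¬b), w0   [¬→-rule on 7]
10. ¬(¬b ∧ ◇¬b), w1   [¬□-rule on 9: fresh world w1, w0Rw1]
11. ◇(¬a ∧ b) → (¬b ∧ ◇¬b), w1   [□-rule on 6 via w0Rw1]
12. ◇(¬a ∧ b), w1   [□-rule on 8 via w0Rw1]
13. ¬◇¬b, w1   [¬∧-rule on 10 (branches; this branch)]
14. ¬b ∧ ◇¬b, w1   [→-rule on 11 (branches; this branch)]
15. ¬b, w1   [∧-rule on 14]
16. ◇¬b, w1   [∧-rule on 14]
17. ¬a ∧ b, w2   [◇-rule on 12: fresh world w2, w1Rw2]
18. ¬a, w2   [∧-rule on 17]
19. b, w2   [∧-rule on 17]
20. ¬b, w3   [◇-rule on 16: fresh world w3, w1Rw3]
21. b, w3   [¬◇-rule on 13 via w1Rw3]
Accessibility: w0Rw1, w1Rw2, w1Rw3
Branch closes: b and ¬b both at w3.
All branches of the tableau close; one closing branch shown above.

No, unsatisfiable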